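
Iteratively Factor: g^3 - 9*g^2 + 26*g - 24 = (g - 2)*(g^2 - 7*g + 12) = (g - 4)*(g - 2)*(g - 3)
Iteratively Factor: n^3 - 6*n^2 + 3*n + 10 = (n - 2)*(n^2 - 4*n - 5) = (n - 5)*(n - 2)*(n + 1)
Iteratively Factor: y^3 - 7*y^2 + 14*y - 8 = (y - 4)*(y^2 - 3*y + 2) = (y - 4)*(y - 1)*(y - 2)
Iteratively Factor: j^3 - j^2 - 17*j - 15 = (j + 1)*(j^2 - 2*j - 15) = (j + 1)*(j + 3)*(j - 5)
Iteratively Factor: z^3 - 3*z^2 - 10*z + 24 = (z + 3)*(z^2 - 6*z + 8) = (z - 4)*(z + 3)*(z - 2)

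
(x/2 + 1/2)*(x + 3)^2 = x^3/2 + 7*x^2/2 + 15*x/2 + 9/2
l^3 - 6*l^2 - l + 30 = (l - 5)*(l - 3)*(l + 2)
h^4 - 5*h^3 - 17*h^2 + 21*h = h*(h - 7)*(h - 1)*(h + 3)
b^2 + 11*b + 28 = (b + 4)*(b + 7)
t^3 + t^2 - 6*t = t*(t - 2)*(t + 3)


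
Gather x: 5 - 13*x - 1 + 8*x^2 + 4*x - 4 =8*x^2 - 9*x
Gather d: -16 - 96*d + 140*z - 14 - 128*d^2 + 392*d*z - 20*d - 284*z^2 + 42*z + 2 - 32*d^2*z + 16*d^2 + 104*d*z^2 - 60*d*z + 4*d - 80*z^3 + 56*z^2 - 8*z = d^2*(-32*z - 112) + d*(104*z^2 + 332*z - 112) - 80*z^3 - 228*z^2 + 174*z - 28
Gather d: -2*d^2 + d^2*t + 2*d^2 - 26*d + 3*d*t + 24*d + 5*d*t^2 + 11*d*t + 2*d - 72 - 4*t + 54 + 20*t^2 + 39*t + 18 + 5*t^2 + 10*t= d^2*t + d*(5*t^2 + 14*t) + 25*t^2 + 45*t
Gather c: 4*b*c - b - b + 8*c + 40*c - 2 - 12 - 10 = -2*b + c*(4*b + 48) - 24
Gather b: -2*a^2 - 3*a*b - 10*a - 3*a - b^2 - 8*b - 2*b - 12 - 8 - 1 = -2*a^2 - 13*a - b^2 + b*(-3*a - 10) - 21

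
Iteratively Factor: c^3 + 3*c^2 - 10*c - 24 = (c + 2)*(c^2 + c - 12) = (c - 3)*(c + 2)*(c + 4)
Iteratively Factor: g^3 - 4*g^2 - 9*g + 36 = (g - 3)*(g^2 - g - 12) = (g - 3)*(g + 3)*(g - 4)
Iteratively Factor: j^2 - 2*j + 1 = (j - 1)*(j - 1)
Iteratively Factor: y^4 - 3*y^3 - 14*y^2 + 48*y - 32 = (y - 4)*(y^3 + y^2 - 10*y + 8) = (y - 4)*(y - 1)*(y^2 + 2*y - 8) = (y - 4)*(y - 1)*(y + 4)*(y - 2)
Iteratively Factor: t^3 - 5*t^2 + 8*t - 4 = (t - 2)*(t^2 - 3*t + 2) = (t - 2)^2*(t - 1)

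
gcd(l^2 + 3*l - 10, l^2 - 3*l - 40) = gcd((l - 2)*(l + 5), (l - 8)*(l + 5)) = l + 5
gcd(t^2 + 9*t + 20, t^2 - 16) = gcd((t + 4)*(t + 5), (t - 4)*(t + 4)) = t + 4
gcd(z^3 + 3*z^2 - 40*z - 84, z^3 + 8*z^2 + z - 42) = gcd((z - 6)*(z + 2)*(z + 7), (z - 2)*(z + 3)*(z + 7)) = z + 7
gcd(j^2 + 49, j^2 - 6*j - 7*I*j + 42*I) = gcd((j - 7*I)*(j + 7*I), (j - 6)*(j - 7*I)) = j - 7*I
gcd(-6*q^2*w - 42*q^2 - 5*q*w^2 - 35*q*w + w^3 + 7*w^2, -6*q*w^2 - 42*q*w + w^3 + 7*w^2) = 6*q*w + 42*q - w^2 - 7*w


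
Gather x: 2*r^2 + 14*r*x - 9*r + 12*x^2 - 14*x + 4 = 2*r^2 - 9*r + 12*x^2 + x*(14*r - 14) + 4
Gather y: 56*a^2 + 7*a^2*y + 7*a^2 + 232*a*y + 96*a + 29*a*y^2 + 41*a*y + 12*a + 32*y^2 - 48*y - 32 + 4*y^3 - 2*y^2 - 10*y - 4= 63*a^2 + 108*a + 4*y^3 + y^2*(29*a + 30) + y*(7*a^2 + 273*a - 58) - 36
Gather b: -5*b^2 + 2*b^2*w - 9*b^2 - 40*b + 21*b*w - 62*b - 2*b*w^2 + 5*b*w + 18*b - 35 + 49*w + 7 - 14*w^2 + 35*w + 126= b^2*(2*w - 14) + b*(-2*w^2 + 26*w - 84) - 14*w^2 + 84*w + 98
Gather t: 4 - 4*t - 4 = -4*t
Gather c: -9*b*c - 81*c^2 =-9*b*c - 81*c^2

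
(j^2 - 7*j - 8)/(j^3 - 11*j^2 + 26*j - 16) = (j + 1)/(j^2 - 3*j + 2)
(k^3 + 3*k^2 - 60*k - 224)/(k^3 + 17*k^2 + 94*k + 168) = (k - 8)/(k + 6)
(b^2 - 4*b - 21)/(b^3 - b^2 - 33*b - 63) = 1/(b + 3)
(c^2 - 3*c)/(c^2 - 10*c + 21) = c/(c - 7)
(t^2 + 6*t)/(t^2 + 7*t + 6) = t/(t + 1)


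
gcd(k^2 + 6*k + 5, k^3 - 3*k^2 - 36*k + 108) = 1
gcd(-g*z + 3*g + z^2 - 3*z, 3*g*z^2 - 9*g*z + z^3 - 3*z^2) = z - 3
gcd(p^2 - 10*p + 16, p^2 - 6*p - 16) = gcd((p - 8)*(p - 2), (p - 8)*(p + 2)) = p - 8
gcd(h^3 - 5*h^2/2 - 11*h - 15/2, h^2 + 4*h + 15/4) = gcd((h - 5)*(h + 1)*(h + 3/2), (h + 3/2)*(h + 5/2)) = h + 3/2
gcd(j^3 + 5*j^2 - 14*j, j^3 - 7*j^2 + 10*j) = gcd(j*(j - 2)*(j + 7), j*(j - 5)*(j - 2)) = j^2 - 2*j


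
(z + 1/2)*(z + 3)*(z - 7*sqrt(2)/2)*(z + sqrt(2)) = z^4 - 5*sqrt(2)*z^3/2 + 7*z^3/2 - 35*sqrt(2)*z^2/4 - 11*z^2/2 - 49*z/2 - 15*sqrt(2)*z/4 - 21/2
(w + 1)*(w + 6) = w^2 + 7*w + 6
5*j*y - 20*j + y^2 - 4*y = (5*j + y)*(y - 4)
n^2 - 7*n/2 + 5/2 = (n - 5/2)*(n - 1)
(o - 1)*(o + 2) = o^2 + o - 2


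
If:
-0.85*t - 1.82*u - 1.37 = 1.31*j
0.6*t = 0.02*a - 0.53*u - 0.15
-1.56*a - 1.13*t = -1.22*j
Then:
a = 0.00151115623428327*u - 0.489809683620759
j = -0.81619044485494*u - 0.872993938140518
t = -0.883282961458857*u - 0.266326989454025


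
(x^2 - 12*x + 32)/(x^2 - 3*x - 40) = (x - 4)/(x + 5)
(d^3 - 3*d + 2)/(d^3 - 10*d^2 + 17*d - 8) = (d + 2)/(d - 8)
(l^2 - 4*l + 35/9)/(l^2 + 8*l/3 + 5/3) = (9*l^2 - 36*l + 35)/(3*(3*l^2 + 8*l + 5))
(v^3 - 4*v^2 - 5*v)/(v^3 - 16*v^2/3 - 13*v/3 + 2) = 3*v*(v - 5)/(3*v^2 - 19*v + 6)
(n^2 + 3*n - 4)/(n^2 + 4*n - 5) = (n + 4)/(n + 5)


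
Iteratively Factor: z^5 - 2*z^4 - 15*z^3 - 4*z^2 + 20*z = (z + 2)*(z^4 - 4*z^3 - 7*z^2 + 10*z) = (z + 2)^2*(z^3 - 6*z^2 + 5*z) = (z - 5)*(z + 2)^2*(z^2 - z) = z*(z - 5)*(z + 2)^2*(z - 1)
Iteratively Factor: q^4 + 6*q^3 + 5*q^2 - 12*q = (q + 3)*(q^3 + 3*q^2 - 4*q) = (q + 3)*(q + 4)*(q^2 - q) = q*(q + 3)*(q + 4)*(q - 1)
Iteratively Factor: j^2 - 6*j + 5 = (j - 1)*(j - 5)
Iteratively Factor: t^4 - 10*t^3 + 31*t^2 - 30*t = (t - 2)*(t^3 - 8*t^2 + 15*t) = (t - 3)*(t - 2)*(t^2 - 5*t) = t*(t - 3)*(t - 2)*(t - 5)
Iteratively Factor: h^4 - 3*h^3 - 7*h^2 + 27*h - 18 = (h - 3)*(h^3 - 7*h + 6) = (h - 3)*(h - 1)*(h^2 + h - 6) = (h - 3)*(h - 1)*(h + 3)*(h - 2)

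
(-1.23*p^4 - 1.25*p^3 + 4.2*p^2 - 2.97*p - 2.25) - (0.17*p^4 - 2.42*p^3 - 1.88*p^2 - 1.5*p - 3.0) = -1.4*p^4 + 1.17*p^3 + 6.08*p^2 - 1.47*p + 0.75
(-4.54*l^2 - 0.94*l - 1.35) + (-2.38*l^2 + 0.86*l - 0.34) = -6.92*l^2 - 0.08*l - 1.69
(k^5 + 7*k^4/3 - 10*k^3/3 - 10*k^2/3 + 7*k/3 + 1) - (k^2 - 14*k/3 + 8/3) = k^5 + 7*k^4/3 - 10*k^3/3 - 13*k^2/3 + 7*k - 5/3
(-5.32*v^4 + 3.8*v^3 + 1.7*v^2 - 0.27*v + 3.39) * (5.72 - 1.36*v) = 7.2352*v^5 - 35.5984*v^4 + 19.424*v^3 + 10.0912*v^2 - 6.1548*v + 19.3908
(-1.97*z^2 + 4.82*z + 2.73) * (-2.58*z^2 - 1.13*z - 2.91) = 5.0826*z^4 - 10.2095*z^3 - 6.7573*z^2 - 17.1111*z - 7.9443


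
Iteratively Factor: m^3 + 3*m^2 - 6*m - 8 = (m + 4)*(m^2 - m - 2) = (m + 1)*(m + 4)*(m - 2)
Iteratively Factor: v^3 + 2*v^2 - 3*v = (v - 1)*(v^2 + 3*v) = (v - 1)*(v + 3)*(v)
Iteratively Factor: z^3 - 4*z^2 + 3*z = (z - 1)*(z^2 - 3*z) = (z - 3)*(z - 1)*(z)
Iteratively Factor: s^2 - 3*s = (s)*(s - 3)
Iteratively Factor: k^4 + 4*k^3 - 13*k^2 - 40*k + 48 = (k + 4)*(k^3 - 13*k + 12) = (k + 4)^2*(k^2 - 4*k + 3) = (k - 1)*(k + 4)^2*(k - 3)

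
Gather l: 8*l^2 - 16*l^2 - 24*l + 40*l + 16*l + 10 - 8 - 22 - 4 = -8*l^2 + 32*l - 24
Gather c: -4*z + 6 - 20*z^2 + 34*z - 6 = -20*z^2 + 30*z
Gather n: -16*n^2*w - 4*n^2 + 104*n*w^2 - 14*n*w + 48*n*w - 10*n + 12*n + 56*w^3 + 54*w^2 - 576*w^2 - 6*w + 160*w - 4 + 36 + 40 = n^2*(-16*w - 4) + n*(104*w^2 + 34*w + 2) + 56*w^3 - 522*w^2 + 154*w + 72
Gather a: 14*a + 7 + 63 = 14*a + 70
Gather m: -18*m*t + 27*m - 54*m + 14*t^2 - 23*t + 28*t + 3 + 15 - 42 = m*(-18*t - 27) + 14*t^2 + 5*t - 24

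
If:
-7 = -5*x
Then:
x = 7/5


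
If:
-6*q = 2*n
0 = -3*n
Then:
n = 0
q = 0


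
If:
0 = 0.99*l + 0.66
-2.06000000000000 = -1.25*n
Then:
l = -0.67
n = 1.65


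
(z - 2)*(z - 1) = z^2 - 3*z + 2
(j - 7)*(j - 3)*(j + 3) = j^3 - 7*j^2 - 9*j + 63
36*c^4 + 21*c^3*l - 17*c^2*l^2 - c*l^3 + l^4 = (-3*c + l)^2*(c + l)*(4*c + l)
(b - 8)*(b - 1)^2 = b^3 - 10*b^2 + 17*b - 8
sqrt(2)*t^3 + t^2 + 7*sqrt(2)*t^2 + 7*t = t*(t + 7)*(sqrt(2)*t + 1)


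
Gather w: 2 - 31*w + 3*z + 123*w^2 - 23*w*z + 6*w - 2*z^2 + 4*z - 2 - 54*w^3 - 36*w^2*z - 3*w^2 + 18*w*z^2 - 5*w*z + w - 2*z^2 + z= -54*w^3 + w^2*(120 - 36*z) + w*(18*z^2 - 28*z - 24) - 4*z^2 + 8*z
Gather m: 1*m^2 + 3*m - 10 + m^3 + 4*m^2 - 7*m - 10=m^3 + 5*m^2 - 4*m - 20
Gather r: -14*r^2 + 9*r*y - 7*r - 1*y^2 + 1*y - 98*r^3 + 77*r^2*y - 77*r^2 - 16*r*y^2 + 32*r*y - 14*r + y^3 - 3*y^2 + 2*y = -98*r^3 + r^2*(77*y - 91) + r*(-16*y^2 + 41*y - 21) + y^3 - 4*y^2 + 3*y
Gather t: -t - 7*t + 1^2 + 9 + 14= 24 - 8*t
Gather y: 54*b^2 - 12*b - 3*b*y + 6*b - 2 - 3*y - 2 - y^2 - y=54*b^2 - 6*b - y^2 + y*(-3*b - 4) - 4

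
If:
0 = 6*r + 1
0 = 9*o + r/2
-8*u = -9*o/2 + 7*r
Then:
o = 1/108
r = -1/6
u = 29/192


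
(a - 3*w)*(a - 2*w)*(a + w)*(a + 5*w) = a^4 + a^3*w - 19*a^2*w^2 + 11*a*w^3 + 30*w^4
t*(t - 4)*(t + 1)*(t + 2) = t^4 - t^3 - 10*t^2 - 8*t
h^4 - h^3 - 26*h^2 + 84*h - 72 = (h - 3)*(h - 2)^2*(h + 6)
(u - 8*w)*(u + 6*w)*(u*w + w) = u^3*w - 2*u^2*w^2 + u^2*w - 48*u*w^3 - 2*u*w^2 - 48*w^3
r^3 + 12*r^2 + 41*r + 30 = (r + 1)*(r + 5)*(r + 6)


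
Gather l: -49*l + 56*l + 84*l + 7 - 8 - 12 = 91*l - 13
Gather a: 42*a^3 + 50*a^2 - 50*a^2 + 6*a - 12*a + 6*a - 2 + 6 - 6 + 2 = 42*a^3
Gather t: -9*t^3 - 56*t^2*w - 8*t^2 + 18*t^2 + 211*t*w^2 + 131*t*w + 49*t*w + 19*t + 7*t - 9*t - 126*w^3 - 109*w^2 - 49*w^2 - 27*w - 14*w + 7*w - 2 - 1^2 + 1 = -9*t^3 + t^2*(10 - 56*w) + t*(211*w^2 + 180*w + 17) - 126*w^3 - 158*w^2 - 34*w - 2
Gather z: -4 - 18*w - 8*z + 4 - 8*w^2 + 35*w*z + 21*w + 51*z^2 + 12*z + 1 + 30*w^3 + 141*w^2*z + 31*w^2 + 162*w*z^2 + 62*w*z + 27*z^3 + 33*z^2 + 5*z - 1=30*w^3 + 23*w^2 + 3*w + 27*z^3 + z^2*(162*w + 84) + z*(141*w^2 + 97*w + 9)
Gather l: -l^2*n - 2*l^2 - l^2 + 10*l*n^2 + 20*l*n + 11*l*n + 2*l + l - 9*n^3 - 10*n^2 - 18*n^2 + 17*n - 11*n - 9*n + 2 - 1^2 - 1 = l^2*(-n - 3) + l*(10*n^2 + 31*n + 3) - 9*n^3 - 28*n^2 - 3*n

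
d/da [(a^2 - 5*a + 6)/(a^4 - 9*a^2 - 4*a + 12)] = (-2*a^2 + 7*a - 2)/(a^5 + 4*a^4 + a^3 - 10*a^2 - 4*a + 8)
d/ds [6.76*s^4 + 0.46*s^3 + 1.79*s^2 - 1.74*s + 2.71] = 27.04*s^3 + 1.38*s^2 + 3.58*s - 1.74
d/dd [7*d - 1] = 7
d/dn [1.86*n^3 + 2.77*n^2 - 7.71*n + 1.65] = 5.58*n^2 + 5.54*n - 7.71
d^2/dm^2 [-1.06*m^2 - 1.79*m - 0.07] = -2.12000000000000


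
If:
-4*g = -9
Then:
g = 9/4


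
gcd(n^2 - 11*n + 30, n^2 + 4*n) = 1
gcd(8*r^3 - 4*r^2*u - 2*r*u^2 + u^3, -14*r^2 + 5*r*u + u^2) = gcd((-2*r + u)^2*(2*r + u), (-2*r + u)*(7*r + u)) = 2*r - u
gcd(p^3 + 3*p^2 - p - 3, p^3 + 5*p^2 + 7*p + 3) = p^2 + 4*p + 3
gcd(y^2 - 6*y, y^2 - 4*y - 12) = y - 6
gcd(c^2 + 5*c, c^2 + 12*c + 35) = c + 5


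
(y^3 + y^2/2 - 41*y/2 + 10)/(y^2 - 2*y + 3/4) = 2*(y^2 + y - 20)/(2*y - 3)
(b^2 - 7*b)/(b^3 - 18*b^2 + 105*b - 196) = b/(b^2 - 11*b + 28)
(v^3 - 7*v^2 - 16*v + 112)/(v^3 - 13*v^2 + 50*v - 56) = (v + 4)/(v - 2)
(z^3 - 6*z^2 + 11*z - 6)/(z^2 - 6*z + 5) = (z^2 - 5*z + 6)/(z - 5)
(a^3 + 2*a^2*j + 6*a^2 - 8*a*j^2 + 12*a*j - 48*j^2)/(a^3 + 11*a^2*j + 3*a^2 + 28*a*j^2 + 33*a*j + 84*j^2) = (a^2 - 2*a*j + 6*a - 12*j)/(a^2 + 7*a*j + 3*a + 21*j)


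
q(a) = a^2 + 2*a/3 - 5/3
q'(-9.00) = -17.33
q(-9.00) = 73.33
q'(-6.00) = -11.33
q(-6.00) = 30.33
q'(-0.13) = 0.41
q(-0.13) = -1.74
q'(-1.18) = -1.69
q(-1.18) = -1.06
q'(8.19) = 17.05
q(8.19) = 70.87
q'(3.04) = 6.75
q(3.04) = 9.60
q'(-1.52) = -2.37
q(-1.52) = -0.37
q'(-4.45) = -8.23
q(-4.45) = 15.17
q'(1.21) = 3.09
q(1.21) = 0.60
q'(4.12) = 8.91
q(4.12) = 18.05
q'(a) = 2*a + 2/3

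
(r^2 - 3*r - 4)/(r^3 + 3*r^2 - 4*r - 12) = (r^2 - 3*r - 4)/(r^3 + 3*r^2 - 4*r - 12)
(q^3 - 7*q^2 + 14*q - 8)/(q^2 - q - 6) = (-q^3 + 7*q^2 - 14*q + 8)/(-q^2 + q + 6)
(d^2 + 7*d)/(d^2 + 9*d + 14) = d/(d + 2)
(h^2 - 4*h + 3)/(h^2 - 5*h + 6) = (h - 1)/(h - 2)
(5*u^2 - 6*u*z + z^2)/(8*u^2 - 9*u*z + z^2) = (-5*u + z)/(-8*u + z)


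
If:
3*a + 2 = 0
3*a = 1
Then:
No Solution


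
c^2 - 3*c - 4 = (c - 4)*(c + 1)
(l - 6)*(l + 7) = l^2 + l - 42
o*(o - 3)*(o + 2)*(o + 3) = o^4 + 2*o^3 - 9*o^2 - 18*o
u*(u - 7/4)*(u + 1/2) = u^3 - 5*u^2/4 - 7*u/8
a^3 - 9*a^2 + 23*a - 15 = (a - 5)*(a - 3)*(a - 1)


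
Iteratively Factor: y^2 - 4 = (y + 2)*(y - 2)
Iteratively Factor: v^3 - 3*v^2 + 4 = (v + 1)*(v^2 - 4*v + 4) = (v - 2)*(v + 1)*(v - 2)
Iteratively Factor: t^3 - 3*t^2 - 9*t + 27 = (t - 3)*(t^2 - 9) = (t - 3)*(t + 3)*(t - 3)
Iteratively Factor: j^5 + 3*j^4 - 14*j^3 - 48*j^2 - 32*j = (j)*(j^4 + 3*j^3 - 14*j^2 - 48*j - 32) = j*(j + 4)*(j^3 - j^2 - 10*j - 8) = j*(j - 4)*(j + 4)*(j^2 + 3*j + 2) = j*(j - 4)*(j + 2)*(j + 4)*(j + 1)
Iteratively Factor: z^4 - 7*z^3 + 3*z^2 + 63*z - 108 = (z + 3)*(z^3 - 10*z^2 + 33*z - 36) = (z - 3)*(z + 3)*(z^2 - 7*z + 12) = (z - 3)^2*(z + 3)*(z - 4)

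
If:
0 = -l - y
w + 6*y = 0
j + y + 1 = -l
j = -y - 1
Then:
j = -1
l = 0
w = 0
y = 0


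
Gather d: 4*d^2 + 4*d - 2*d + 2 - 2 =4*d^2 + 2*d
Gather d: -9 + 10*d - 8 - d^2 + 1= -d^2 + 10*d - 16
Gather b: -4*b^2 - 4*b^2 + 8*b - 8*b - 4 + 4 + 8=8 - 8*b^2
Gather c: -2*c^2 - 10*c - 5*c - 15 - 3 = -2*c^2 - 15*c - 18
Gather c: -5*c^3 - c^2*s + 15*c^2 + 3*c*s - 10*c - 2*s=-5*c^3 + c^2*(15 - s) + c*(3*s - 10) - 2*s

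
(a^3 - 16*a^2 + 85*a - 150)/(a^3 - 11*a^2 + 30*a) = (a - 5)/a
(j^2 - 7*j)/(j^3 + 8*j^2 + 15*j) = (j - 7)/(j^2 + 8*j + 15)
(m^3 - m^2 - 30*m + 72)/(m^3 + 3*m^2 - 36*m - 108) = (m^2 - 7*m + 12)/(m^2 - 3*m - 18)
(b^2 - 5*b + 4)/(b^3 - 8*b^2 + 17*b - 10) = (b - 4)/(b^2 - 7*b + 10)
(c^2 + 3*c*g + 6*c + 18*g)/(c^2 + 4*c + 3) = (c^2 + 3*c*g + 6*c + 18*g)/(c^2 + 4*c + 3)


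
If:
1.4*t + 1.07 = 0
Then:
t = -0.76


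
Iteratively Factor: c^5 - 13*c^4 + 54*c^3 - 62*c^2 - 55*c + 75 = (c + 1)*(c^4 - 14*c^3 + 68*c^2 - 130*c + 75) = (c - 5)*(c + 1)*(c^3 - 9*c^2 + 23*c - 15) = (c - 5)*(c - 3)*(c + 1)*(c^2 - 6*c + 5) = (c - 5)^2*(c - 3)*(c + 1)*(c - 1)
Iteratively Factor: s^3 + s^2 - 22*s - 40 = (s + 2)*(s^2 - s - 20) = (s - 5)*(s + 2)*(s + 4)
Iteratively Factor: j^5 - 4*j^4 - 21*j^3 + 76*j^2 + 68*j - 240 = (j - 3)*(j^4 - j^3 - 24*j^2 + 4*j + 80) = (j - 3)*(j + 2)*(j^3 - 3*j^2 - 18*j + 40) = (j - 5)*(j - 3)*(j + 2)*(j^2 + 2*j - 8) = (j - 5)*(j - 3)*(j - 2)*(j + 2)*(j + 4)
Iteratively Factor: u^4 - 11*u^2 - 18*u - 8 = (u + 2)*(u^3 - 2*u^2 - 7*u - 4) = (u + 1)*(u + 2)*(u^2 - 3*u - 4) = (u + 1)^2*(u + 2)*(u - 4)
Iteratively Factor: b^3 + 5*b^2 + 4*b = (b + 4)*(b^2 + b) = b*(b + 4)*(b + 1)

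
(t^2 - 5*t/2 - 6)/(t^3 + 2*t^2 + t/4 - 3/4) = 2*(t - 4)/(2*t^2 + t - 1)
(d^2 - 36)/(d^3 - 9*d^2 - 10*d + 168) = (d + 6)/(d^2 - 3*d - 28)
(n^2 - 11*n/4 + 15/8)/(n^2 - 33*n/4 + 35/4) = (n - 3/2)/(n - 7)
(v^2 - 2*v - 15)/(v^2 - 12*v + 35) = (v + 3)/(v - 7)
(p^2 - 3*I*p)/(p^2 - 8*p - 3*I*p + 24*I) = p/(p - 8)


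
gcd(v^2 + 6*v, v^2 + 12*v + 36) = v + 6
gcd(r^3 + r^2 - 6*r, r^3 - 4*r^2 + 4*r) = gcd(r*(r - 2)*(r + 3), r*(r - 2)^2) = r^2 - 2*r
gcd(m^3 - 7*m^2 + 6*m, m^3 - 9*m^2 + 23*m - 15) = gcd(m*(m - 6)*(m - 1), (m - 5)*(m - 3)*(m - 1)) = m - 1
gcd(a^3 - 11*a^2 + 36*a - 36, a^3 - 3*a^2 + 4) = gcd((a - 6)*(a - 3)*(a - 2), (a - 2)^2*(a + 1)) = a - 2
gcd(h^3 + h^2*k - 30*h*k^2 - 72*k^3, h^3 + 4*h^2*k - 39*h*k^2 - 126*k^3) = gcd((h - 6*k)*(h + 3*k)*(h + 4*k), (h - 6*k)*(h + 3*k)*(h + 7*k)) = h^2 - 3*h*k - 18*k^2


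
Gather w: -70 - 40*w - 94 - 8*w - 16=-48*w - 180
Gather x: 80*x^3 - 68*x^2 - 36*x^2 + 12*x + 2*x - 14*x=80*x^3 - 104*x^2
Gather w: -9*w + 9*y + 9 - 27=-9*w + 9*y - 18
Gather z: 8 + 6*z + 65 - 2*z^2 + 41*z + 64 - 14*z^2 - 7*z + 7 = -16*z^2 + 40*z + 144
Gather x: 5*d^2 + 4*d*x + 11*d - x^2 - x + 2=5*d^2 + 11*d - x^2 + x*(4*d - 1) + 2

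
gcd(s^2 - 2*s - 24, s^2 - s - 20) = s + 4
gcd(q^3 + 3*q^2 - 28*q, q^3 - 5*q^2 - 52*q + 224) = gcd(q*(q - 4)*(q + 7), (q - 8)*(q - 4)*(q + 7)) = q^2 + 3*q - 28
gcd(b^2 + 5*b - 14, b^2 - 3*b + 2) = b - 2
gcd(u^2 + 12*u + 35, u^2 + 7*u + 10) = u + 5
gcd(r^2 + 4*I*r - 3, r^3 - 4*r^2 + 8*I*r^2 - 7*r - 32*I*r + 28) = r + I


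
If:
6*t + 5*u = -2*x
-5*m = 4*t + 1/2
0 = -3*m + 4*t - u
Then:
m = 4*x/95 - 13/190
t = -x/19 - 3/76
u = 9/190 - 32*x/95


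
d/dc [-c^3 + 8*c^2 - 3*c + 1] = -3*c^2 + 16*c - 3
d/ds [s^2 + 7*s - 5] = 2*s + 7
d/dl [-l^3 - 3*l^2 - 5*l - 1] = -3*l^2 - 6*l - 5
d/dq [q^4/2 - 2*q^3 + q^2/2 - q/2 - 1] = 2*q^3 - 6*q^2 + q - 1/2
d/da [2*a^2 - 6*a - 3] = 4*a - 6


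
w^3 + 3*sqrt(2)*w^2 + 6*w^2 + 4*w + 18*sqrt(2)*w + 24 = (w + 6)*(w + sqrt(2))*(w + 2*sqrt(2))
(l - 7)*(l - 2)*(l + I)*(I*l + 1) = I*l^4 - 9*I*l^3 + 15*I*l^2 - 9*I*l + 14*I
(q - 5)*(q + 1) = q^2 - 4*q - 5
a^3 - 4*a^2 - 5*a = a*(a - 5)*(a + 1)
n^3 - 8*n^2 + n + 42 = (n - 7)*(n - 3)*(n + 2)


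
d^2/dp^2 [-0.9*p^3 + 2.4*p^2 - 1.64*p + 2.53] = 4.8 - 5.4*p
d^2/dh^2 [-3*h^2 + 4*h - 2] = -6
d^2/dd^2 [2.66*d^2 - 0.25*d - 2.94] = 5.32000000000000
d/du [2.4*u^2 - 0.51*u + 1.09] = 4.8*u - 0.51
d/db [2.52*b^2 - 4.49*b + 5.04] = 5.04*b - 4.49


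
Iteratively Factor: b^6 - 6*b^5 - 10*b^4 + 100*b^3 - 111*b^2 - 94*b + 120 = (b - 1)*(b^5 - 5*b^4 - 15*b^3 + 85*b^2 - 26*b - 120) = (b - 2)*(b - 1)*(b^4 - 3*b^3 - 21*b^2 + 43*b + 60) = (b - 2)*(b - 1)*(b + 4)*(b^3 - 7*b^2 + 7*b + 15) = (b - 5)*(b - 2)*(b - 1)*(b + 4)*(b^2 - 2*b - 3) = (b - 5)*(b - 2)*(b - 1)*(b + 1)*(b + 4)*(b - 3)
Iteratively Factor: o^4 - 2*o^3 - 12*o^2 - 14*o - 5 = (o + 1)*(o^3 - 3*o^2 - 9*o - 5) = (o + 1)^2*(o^2 - 4*o - 5) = (o - 5)*(o + 1)^2*(o + 1)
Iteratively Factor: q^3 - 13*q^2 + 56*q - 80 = (q - 4)*(q^2 - 9*q + 20) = (q - 4)^2*(q - 5)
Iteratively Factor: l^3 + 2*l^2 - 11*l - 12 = (l + 1)*(l^2 + l - 12) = (l + 1)*(l + 4)*(l - 3)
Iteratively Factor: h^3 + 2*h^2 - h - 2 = (h - 1)*(h^2 + 3*h + 2) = (h - 1)*(h + 2)*(h + 1)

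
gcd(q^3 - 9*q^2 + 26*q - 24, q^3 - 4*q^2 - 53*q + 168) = q - 3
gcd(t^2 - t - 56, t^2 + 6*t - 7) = t + 7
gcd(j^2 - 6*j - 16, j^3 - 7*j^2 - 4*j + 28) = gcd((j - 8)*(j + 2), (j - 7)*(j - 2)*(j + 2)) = j + 2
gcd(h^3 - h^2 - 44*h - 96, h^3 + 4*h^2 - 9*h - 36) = h^2 + 7*h + 12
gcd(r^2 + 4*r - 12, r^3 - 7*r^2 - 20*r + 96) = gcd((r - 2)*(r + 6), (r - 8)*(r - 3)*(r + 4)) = 1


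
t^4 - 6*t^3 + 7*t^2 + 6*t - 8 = (t - 4)*(t - 2)*(t - 1)*(t + 1)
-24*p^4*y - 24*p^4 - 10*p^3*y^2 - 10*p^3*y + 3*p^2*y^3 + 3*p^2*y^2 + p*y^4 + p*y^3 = (-3*p + y)*(2*p + y)*(4*p + y)*(p*y + p)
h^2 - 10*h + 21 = (h - 7)*(h - 3)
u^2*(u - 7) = u^3 - 7*u^2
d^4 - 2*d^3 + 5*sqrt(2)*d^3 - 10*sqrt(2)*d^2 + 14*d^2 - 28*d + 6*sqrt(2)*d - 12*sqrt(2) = (d - 2)*(d + sqrt(2))^2*(d + 3*sqrt(2))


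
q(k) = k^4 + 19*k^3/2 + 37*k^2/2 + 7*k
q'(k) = 4*k^3 + 57*k^2/2 + 37*k + 7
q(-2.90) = -25.68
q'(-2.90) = 41.83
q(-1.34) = 4.20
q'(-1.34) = -1.03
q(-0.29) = -0.70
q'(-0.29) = -1.43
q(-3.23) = -40.89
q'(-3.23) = 50.03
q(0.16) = 1.63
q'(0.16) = 13.67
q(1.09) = 43.32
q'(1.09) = 86.37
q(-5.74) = -141.74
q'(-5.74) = -22.85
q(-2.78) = -20.86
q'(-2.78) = 38.46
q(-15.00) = 22620.00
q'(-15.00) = -7635.50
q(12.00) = 39900.00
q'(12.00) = 11467.00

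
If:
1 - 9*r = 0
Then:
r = 1/9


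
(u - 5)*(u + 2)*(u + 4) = u^3 + u^2 - 22*u - 40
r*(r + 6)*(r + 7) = r^3 + 13*r^2 + 42*r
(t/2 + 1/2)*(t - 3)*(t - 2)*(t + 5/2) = t^4/2 - 3*t^3/4 - 9*t^2/2 + 17*t/4 + 15/2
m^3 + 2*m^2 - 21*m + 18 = (m - 3)*(m - 1)*(m + 6)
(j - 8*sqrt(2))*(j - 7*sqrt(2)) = j^2 - 15*sqrt(2)*j + 112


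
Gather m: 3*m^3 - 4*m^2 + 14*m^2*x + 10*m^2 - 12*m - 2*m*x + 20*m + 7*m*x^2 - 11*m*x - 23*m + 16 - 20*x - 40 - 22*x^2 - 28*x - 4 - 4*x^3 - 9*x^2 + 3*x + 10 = 3*m^3 + m^2*(14*x + 6) + m*(7*x^2 - 13*x - 15) - 4*x^3 - 31*x^2 - 45*x - 18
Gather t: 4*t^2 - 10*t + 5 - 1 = 4*t^2 - 10*t + 4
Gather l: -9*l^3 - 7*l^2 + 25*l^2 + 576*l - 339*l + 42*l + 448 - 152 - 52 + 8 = -9*l^3 + 18*l^2 + 279*l + 252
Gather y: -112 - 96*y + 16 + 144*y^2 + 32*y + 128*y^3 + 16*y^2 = 128*y^3 + 160*y^2 - 64*y - 96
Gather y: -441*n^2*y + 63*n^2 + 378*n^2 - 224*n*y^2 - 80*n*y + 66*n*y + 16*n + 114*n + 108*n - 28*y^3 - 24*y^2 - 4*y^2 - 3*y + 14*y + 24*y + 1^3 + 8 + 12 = 441*n^2 + 238*n - 28*y^3 + y^2*(-224*n - 28) + y*(-441*n^2 - 14*n + 35) + 21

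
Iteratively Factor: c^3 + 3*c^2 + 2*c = (c + 2)*(c^2 + c) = c*(c + 2)*(c + 1)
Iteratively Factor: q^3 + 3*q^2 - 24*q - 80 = (q + 4)*(q^2 - q - 20) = (q - 5)*(q + 4)*(q + 4)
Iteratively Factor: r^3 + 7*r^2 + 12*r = (r + 4)*(r^2 + 3*r) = (r + 3)*(r + 4)*(r)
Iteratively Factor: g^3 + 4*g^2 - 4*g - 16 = (g + 2)*(g^2 + 2*g - 8) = (g + 2)*(g + 4)*(g - 2)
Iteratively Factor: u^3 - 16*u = (u + 4)*(u^2 - 4*u) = u*(u + 4)*(u - 4)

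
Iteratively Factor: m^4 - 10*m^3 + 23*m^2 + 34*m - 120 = (m - 3)*(m^3 - 7*m^2 + 2*m + 40) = (m - 5)*(m - 3)*(m^2 - 2*m - 8) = (m - 5)*(m - 4)*(m - 3)*(m + 2)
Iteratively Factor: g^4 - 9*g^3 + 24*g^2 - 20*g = (g - 2)*(g^3 - 7*g^2 + 10*g) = (g - 2)^2*(g^2 - 5*g) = (g - 5)*(g - 2)^2*(g)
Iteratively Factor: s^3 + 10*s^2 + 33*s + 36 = (s + 3)*(s^2 + 7*s + 12) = (s + 3)^2*(s + 4)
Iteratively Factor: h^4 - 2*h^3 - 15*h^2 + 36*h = (h)*(h^3 - 2*h^2 - 15*h + 36) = h*(h - 3)*(h^2 + h - 12) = h*(h - 3)*(h + 4)*(h - 3)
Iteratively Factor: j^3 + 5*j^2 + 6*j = (j)*(j^2 + 5*j + 6) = j*(j + 2)*(j + 3)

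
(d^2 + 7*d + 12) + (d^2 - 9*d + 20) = 2*d^2 - 2*d + 32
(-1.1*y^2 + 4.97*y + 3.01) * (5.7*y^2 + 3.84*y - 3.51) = -6.27*y^4 + 24.105*y^3 + 40.1028*y^2 - 5.8863*y - 10.5651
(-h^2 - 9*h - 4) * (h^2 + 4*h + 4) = -h^4 - 13*h^3 - 44*h^2 - 52*h - 16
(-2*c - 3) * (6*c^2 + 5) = -12*c^3 - 18*c^2 - 10*c - 15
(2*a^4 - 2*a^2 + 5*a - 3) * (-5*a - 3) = -10*a^5 - 6*a^4 + 10*a^3 - 19*a^2 + 9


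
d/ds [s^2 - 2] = 2*s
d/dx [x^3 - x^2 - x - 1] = 3*x^2 - 2*x - 1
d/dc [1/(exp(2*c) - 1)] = -1/(2*sinh(c)^2)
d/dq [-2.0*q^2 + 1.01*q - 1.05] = 1.01 - 4.0*q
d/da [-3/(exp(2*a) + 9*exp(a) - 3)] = (6*exp(a) + 27)*exp(a)/(exp(2*a) + 9*exp(a) - 3)^2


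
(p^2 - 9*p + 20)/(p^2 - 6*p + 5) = (p - 4)/(p - 1)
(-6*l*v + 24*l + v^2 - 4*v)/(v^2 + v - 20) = (-6*l + v)/(v + 5)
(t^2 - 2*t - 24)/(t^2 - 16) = (t - 6)/(t - 4)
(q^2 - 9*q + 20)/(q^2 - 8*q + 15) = (q - 4)/(q - 3)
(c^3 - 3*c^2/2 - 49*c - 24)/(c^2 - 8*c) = c + 13/2 + 3/c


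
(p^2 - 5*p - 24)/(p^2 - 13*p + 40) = (p + 3)/(p - 5)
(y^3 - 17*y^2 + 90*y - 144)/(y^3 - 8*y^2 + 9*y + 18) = (y - 8)/(y + 1)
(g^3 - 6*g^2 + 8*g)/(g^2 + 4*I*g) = (g^2 - 6*g + 8)/(g + 4*I)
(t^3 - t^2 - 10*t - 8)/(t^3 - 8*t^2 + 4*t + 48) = (t + 1)/(t - 6)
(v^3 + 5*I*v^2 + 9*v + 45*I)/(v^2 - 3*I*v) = v + 8*I - 15/v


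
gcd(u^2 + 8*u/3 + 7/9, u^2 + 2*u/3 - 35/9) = u + 7/3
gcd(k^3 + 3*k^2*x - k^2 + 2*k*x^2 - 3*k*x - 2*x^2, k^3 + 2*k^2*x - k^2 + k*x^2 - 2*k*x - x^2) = k^2 + k*x - k - x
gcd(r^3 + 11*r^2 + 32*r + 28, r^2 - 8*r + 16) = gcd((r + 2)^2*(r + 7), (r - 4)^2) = 1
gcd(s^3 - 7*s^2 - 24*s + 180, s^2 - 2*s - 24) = s - 6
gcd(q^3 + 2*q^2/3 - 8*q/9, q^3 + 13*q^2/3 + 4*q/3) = q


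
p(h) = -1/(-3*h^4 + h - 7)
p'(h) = -(12*h^3 - 1)/(-3*h^4 + h - 7)^2 = (1 - 12*h^3)/(3*h^4 - h + 7)^2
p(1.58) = 0.04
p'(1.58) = -0.08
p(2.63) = 0.01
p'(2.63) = -0.01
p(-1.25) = 0.06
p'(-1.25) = 0.10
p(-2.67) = 0.01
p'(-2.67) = 0.01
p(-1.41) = 0.05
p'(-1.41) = 0.08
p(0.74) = 0.14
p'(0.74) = -0.08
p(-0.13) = 0.14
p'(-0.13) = 0.02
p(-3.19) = 0.00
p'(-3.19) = 0.00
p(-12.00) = 0.00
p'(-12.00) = 0.00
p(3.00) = 0.00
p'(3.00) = -0.00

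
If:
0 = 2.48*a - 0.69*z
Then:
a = 0.278225806451613*z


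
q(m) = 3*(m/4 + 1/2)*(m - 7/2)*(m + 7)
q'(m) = 3*(m/4 + 1/2)*(m - 7/2) + 3*(m/4 + 1/2)*(m + 7) + 3*(m - 7/2)*(m + 7)/4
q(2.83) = -23.86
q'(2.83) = 28.24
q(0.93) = -44.79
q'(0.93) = -3.51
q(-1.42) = -11.94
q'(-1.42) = -20.30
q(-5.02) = 38.21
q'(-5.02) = 2.16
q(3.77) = 12.58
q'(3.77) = 49.96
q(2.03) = -40.12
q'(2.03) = 12.89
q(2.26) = -36.69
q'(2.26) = 17.01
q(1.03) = -45.07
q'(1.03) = -2.24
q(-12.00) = -581.25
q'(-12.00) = 211.88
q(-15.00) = -1443.00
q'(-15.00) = 369.38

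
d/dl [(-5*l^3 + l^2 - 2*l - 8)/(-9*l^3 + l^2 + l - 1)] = 2*(2*l^4 - 23*l^3 - 99*l^2 + 7*l + 5)/(81*l^6 - 18*l^5 - 17*l^4 + 20*l^3 - l^2 - 2*l + 1)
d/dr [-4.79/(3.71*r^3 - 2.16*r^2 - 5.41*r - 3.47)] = (53.3127*r^2 - 20.6928*r - 25.9139)/(-3.71*r^3 + 2.16*r^2 + 5.41*r + 3.47)^2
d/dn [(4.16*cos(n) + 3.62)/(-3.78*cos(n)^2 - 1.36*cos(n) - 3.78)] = (-15.7248*cos(n)^2 - 27.3672*cos(n) + 10.8016)*sin(n)/(14.2884*cos(n)^4 + 10.2816*cos(n)^3 + 30.4264*cos(n)^2 + 10.2816*cos(n) + 14.2884)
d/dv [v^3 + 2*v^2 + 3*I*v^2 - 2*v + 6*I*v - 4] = 3*v^2 + v*(4 + 6*I) - 2 + 6*I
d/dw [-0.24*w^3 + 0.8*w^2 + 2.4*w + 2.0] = -0.72*w^2 + 1.6*w + 2.4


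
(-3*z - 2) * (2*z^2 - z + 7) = -6*z^3 - z^2 - 19*z - 14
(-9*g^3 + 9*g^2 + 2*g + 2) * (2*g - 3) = -18*g^4 + 45*g^3 - 23*g^2 - 2*g - 6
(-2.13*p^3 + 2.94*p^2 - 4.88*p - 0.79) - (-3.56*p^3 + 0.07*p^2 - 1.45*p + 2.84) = 1.43*p^3 + 2.87*p^2 - 3.43*p - 3.63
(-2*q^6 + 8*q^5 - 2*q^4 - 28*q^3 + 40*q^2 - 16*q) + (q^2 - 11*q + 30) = -2*q^6 + 8*q^5 - 2*q^4 - 28*q^3 + 41*q^2 - 27*q + 30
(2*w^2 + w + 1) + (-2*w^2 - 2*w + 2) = 3 - w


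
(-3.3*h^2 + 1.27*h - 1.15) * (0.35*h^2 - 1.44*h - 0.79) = -1.155*h^4 + 5.1965*h^3 + 0.3757*h^2 + 0.6527*h + 0.9085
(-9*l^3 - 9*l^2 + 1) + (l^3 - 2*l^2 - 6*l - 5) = -8*l^3 - 11*l^2 - 6*l - 4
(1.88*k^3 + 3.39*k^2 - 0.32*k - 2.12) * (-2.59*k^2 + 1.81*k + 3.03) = -4.8692*k^5 - 5.3773*k^4 + 12.6611*k^3 + 15.1833*k^2 - 4.8068*k - 6.4236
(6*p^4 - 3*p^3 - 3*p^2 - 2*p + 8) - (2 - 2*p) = 6*p^4 - 3*p^3 - 3*p^2 + 6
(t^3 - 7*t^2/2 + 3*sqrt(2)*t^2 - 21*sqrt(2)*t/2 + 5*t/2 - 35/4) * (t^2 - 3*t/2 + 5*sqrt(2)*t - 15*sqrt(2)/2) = t^5 - 5*t^4 + 8*sqrt(2)*t^4 - 40*sqrt(2)*t^3 + 151*t^3/4 - 325*t^2/2 + 109*sqrt(2)*t^2/2 - 125*sqrt(2)*t/2 + 1365*t/8 + 525*sqrt(2)/8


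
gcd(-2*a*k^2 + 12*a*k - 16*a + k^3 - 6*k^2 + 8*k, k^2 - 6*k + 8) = k^2 - 6*k + 8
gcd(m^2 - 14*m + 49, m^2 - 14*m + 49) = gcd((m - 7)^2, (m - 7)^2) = m^2 - 14*m + 49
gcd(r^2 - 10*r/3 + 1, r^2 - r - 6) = r - 3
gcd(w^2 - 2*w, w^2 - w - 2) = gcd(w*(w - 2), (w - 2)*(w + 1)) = w - 2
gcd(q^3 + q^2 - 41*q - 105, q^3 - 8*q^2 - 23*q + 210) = q^2 - 2*q - 35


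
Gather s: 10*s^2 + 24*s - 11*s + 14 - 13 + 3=10*s^2 + 13*s + 4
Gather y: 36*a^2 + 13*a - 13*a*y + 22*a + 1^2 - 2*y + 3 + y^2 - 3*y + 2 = 36*a^2 + 35*a + y^2 + y*(-13*a - 5) + 6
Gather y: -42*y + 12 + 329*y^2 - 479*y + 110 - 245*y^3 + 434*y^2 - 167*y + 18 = -245*y^3 + 763*y^2 - 688*y + 140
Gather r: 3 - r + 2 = 5 - r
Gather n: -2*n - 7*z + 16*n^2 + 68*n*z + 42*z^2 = 16*n^2 + n*(68*z - 2) + 42*z^2 - 7*z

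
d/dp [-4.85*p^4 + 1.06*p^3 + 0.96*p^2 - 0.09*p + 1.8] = -19.4*p^3 + 3.18*p^2 + 1.92*p - 0.09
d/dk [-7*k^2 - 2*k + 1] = -14*k - 2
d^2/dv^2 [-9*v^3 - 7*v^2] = -54*v - 14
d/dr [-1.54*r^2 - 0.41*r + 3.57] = -3.08*r - 0.41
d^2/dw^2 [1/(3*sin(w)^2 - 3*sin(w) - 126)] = (4*sin(w)^4 - 3*sin(w)^3 + 163*sin(w)^2 - 36*sin(w) - 86)/(3*(sin(w) + cos(w)^2 + 41)^3)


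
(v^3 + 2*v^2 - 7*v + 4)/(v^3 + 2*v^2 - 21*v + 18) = (v^2 + 3*v - 4)/(v^2 + 3*v - 18)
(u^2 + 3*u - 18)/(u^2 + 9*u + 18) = (u - 3)/(u + 3)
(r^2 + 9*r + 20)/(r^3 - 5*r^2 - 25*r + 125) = (r + 4)/(r^2 - 10*r + 25)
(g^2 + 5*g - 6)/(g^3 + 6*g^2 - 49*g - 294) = (g - 1)/(g^2 - 49)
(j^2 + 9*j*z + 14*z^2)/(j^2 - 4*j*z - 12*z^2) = (-j - 7*z)/(-j + 6*z)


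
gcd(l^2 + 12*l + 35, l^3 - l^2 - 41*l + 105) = l + 7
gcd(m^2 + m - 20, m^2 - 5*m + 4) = m - 4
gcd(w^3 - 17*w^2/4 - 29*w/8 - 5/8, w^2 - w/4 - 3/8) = w + 1/2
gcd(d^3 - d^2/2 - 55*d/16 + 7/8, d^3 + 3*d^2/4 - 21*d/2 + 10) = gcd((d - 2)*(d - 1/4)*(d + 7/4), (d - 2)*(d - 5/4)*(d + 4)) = d - 2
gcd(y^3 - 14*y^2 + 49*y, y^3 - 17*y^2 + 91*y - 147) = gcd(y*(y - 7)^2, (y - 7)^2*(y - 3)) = y^2 - 14*y + 49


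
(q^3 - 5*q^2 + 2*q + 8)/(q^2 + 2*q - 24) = (q^2 - q - 2)/(q + 6)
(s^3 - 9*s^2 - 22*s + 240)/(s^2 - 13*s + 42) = (s^2 - 3*s - 40)/(s - 7)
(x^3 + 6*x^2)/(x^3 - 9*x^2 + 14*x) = x*(x + 6)/(x^2 - 9*x + 14)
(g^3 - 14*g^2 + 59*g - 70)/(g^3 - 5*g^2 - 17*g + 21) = (g^2 - 7*g + 10)/(g^2 + 2*g - 3)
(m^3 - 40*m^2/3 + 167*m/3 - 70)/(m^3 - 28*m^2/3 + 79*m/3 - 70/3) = (m - 6)/(m - 2)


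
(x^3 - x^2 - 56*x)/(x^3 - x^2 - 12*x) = (-x^2 + x + 56)/(-x^2 + x + 12)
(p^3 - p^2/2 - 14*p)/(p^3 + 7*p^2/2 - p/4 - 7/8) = 4*p*(p - 4)/(4*p^2 - 1)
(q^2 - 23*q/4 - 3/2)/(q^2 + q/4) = (q - 6)/q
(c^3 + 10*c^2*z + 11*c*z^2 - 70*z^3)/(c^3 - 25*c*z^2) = (-c^2 - 5*c*z + 14*z^2)/(c*(-c + 5*z))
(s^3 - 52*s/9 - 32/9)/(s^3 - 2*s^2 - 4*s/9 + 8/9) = (3*s^2 - 2*s - 16)/(3*s^2 - 8*s + 4)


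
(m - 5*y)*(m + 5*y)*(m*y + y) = m^3*y + m^2*y - 25*m*y^3 - 25*y^3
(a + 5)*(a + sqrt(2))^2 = a^3 + 2*sqrt(2)*a^2 + 5*a^2 + 2*a + 10*sqrt(2)*a + 10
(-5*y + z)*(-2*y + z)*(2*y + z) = 20*y^3 - 4*y^2*z - 5*y*z^2 + z^3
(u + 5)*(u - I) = u^2 + 5*u - I*u - 5*I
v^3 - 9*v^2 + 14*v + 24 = (v - 6)*(v - 4)*(v + 1)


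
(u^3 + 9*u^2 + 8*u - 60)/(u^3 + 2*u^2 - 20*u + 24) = (u + 5)/(u - 2)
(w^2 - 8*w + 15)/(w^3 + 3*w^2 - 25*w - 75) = (w - 3)/(w^2 + 8*w + 15)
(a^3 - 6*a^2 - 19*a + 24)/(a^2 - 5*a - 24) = a - 1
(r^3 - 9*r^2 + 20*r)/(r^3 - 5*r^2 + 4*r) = (r - 5)/(r - 1)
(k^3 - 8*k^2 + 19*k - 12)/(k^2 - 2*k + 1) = (k^2 - 7*k + 12)/(k - 1)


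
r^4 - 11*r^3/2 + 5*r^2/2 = r^2*(r - 5)*(r - 1/2)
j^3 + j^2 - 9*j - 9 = (j - 3)*(j + 1)*(j + 3)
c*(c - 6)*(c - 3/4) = c^3 - 27*c^2/4 + 9*c/2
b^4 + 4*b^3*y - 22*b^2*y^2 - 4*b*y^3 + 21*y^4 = (b - 3*y)*(b - y)*(b + y)*(b + 7*y)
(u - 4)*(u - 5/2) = u^2 - 13*u/2 + 10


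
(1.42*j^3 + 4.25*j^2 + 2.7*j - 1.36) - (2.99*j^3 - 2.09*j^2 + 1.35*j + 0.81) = -1.57*j^3 + 6.34*j^2 + 1.35*j - 2.17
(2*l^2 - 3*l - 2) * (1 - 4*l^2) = -8*l^4 + 12*l^3 + 10*l^2 - 3*l - 2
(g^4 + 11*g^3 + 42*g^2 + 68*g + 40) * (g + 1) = g^5 + 12*g^4 + 53*g^3 + 110*g^2 + 108*g + 40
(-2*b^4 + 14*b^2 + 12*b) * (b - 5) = -2*b^5 + 10*b^4 + 14*b^3 - 58*b^2 - 60*b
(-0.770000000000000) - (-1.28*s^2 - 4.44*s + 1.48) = 1.28*s^2 + 4.44*s - 2.25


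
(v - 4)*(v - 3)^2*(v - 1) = v^4 - 11*v^3 + 43*v^2 - 69*v + 36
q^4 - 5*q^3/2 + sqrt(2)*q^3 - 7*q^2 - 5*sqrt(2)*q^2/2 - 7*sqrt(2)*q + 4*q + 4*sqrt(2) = (q - 4)*(q - 1/2)*(q + 2)*(q + sqrt(2))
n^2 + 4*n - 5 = (n - 1)*(n + 5)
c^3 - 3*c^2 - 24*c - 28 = (c - 7)*(c + 2)^2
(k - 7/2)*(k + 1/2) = k^2 - 3*k - 7/4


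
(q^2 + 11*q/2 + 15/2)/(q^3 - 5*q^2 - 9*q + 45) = (q + 5/2)/(q^2 - 8*q + 15)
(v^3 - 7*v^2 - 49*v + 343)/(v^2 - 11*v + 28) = (v^2 - 49)/(v - 4)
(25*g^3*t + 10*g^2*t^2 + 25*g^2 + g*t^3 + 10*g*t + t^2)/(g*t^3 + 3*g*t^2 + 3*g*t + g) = (25*g^3*t + 10*g^2*t^2 + 25*g^2 + g*t^3 + 10*g*t + t^2)/(g*(t^3 + 3*t^2 + 3*t + 1))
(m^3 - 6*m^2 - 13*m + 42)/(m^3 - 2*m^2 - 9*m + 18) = (m - 7)/(m - 3)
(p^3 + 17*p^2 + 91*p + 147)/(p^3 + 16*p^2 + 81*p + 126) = (p + 7)/(p + 6)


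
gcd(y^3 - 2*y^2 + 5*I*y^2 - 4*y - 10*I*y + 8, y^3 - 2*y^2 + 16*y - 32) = y^2 + y*(-2 + 4*I) - 8*I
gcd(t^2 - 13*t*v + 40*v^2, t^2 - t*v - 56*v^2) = t - 8*v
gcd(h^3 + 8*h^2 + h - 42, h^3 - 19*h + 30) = h - 2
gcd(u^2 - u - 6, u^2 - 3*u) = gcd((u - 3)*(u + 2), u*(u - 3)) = u - 3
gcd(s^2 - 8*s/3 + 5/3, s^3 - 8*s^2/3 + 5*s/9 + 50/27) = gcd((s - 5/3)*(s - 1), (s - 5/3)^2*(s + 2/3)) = s - 5/3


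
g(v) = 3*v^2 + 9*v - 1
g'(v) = 6*v + 9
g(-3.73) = 7.17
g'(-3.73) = -13.38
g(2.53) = 40.97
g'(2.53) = 24.18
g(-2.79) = -2.76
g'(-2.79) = -7.74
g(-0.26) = -3.14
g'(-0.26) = 7.44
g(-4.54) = 19.97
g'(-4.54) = -18.24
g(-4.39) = 17.31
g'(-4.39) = -17.34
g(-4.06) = 11.91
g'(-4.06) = -15.36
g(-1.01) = -7.03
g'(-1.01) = 2.94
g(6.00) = 161.00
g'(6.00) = 45.00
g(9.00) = 323.00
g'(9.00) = 63.00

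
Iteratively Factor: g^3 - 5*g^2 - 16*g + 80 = (g + 4)*(g^2 - 9*g + 20) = (g - 4)*(g + 4)*(g - 5)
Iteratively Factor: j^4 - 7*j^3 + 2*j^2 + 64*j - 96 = (j + 3)*(j^3 - 10*j^2 + 32*j - 32) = (j - 4)*(j + 3)*(j^2 - 6*j + 8) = (j - 4)*(j - 2)*(j + 3)*(j - 4)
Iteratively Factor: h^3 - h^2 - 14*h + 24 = (h - 2)*(h^2 + h - 12) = (h - 2)*(h + 4)*(h - 3)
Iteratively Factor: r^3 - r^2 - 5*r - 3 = (r + 1)*(r^2 - 2*r - 3) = (r - 3)*(r + 1)*(r + 1)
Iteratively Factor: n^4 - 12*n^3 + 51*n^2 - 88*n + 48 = (n - 3)*(n^3 - 9*n^2 + 24*n - 16) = (n - 4)*(n - 3)*(n^2 - 5*n + 4) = (n - 4)*(n - 3)*(n - 1)*(n - 4)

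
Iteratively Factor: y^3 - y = (y)*(y^2 - 1) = y*(y + 1)*(y - 1)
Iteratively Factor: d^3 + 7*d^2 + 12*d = (d + 3)*(d^2 + 4*d) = (d + 3)*(d + 4)*(d)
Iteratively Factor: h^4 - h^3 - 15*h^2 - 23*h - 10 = (h + 1)*(h^3 - 2*h^2 - 13*h - 10) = (h + 1)*(h + 2)*(h^2 - 4*h - 5) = (h - 5)*(h + 1)*(h + 2)*(h + 1)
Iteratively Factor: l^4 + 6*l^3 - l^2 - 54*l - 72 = (l + 3)*(l^3 + 3*l^2 - 10*l - 24) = (l + 2)*(l + 3)*(l^2 + l - 12) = (l + 2)*(l + 3)*(l + 4)*(l - 3)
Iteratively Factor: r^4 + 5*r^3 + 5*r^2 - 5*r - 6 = (r - 1)*(r^3 + 6*r^2 + 11*r + 6) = (r - 1)*(r + 1)*(r^2 + 5*r + 6) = (r - 1)*(r + 1)*(r + 2)*(r + 3)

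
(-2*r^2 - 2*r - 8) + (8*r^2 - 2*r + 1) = 6*r^2 - 4*r - 7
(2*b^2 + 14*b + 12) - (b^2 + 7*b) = b^2 + 7*b + 12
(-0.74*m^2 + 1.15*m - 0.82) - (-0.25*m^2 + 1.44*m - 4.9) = -0.49*m^2 - 0.29*m + 4.08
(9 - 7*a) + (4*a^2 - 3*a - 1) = 4*a^2 - 10*a + 8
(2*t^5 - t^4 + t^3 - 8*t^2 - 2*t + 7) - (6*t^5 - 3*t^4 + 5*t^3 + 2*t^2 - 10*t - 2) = -4*t^5 + 2*t^4 - 4*t^3 - 10*t^2 + 8*t + 9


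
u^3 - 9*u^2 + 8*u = u*(u - 8)*(u - 1)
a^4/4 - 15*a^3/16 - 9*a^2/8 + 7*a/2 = a*(a/4 + 1/2)*(a - 4)*(a - 7/4)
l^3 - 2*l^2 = l^2*(l - 2)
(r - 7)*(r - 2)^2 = r^3 - 11*r^2 + 32*r - 28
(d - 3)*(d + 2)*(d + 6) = d^3 + 5*d^2 - 12*d - 36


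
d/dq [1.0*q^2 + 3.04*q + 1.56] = 2.0*q + 3.04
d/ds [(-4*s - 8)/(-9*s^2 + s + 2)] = 36*s*(-s - 4)/(81*s^4 - 18*s^3 - 35*s^2 + 4*s + 4)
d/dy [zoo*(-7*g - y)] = zoo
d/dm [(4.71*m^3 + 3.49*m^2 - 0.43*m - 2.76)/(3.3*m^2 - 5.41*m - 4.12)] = (15.543*m^4 - 50.9622*m^3 - 75.6775*m^2 - 10.5416*m - 13.16)/(10.89*m^4 - 35.706*m^3 + 2.0761*m^2 + 44.5784*m + 16.9744)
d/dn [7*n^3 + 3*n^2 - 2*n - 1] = 21*n^2 + 6*n - 2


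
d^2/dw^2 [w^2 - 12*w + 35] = 2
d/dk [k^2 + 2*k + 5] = 2*k + 2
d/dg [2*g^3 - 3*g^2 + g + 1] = 6*g^2 - 6*g + 1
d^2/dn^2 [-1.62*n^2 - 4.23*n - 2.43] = -3.24000000000000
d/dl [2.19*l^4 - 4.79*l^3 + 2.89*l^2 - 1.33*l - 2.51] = 8.76*l^3 - 14.37*l^2 + 5.78*l - 1.33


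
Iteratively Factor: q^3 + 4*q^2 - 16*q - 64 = (q + 4)*(q^2 - 16) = (q - 4)*(q + 4)*(q + 4)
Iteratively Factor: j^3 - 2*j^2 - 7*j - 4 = (j + 1)*(j^2 - 3*j - 4) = (j + 1)^2*(j - 4)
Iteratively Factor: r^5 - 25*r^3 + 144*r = (r - 3)*(r^4 + 3*r^3 - 16*r^2 - 48*r) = r*(r - 3)*(r^3 + 3*r^2 - 16*r - 48) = r*(r - 4)*(r - 3)*(r^2 + 7*r + 12) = r*(r - 4)*(r - 3)*(r + 3)*(r + 4)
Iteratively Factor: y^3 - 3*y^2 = (y)*(y^2 - 3*y) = y^2*(y - 3)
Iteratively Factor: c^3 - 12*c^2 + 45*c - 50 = (c - 5)*(c^2 - 7*c + 10) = (c - 5)^2*(c - 2)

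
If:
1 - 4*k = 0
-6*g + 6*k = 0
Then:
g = 1/4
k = 1/4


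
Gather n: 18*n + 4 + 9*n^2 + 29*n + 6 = 9*n^2 + 47*n + 10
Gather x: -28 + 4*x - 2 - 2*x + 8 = 2*x - 22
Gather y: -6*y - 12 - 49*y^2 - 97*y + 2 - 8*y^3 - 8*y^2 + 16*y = -8*y^3 - 57*y^2 - 87*y - 10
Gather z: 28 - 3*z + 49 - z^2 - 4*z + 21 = -z^2 - 7*z + 98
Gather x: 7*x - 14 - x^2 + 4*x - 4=-x^2 + 11*x - 18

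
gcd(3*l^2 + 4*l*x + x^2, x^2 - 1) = 1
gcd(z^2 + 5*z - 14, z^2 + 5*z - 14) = z^2 + 5*z - 14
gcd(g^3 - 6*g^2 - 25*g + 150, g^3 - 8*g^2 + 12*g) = g - 6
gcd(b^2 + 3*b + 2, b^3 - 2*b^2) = 1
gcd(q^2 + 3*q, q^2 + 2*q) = q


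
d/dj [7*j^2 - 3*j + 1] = 14*j - 3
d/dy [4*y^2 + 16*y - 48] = 8*y + 16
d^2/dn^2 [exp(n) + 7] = exp(n)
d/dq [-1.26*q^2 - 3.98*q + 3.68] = -2.52*q - 3.98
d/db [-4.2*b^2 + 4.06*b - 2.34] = 4.06 - 8.4*b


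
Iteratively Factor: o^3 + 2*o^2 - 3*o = (o)*(o^2 + 2*o - 3) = o*(o + 3)*(o - 1)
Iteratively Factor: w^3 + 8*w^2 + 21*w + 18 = (w + 3)*(w^2 + 5*w + 6) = (w + 2)*(w + 3)*(w + 3)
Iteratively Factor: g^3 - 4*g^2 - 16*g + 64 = (g + 4)*(g^2 - 8*g + 16) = (g - 4)*(g + 4)*(g - 4)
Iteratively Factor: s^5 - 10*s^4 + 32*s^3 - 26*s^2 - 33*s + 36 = (s - 3)*(s^4 - 7*s^3 + 11*s^2 + 7*s - 12) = (s - 3)*(s + 1)*(s^3 - 8*s^2 + 19*s - 12) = (s - 3)^2*(s + 1)*(s^2 - 5*s + 4) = (s - 3)^2*(s - 1)*(s + 1)*(s - 4)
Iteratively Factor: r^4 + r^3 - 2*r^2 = (r + 2)*(r^3 - r^2) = r*(r + 2)*(r^2 - r) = r*(r - 1)*(r + 2)*(r)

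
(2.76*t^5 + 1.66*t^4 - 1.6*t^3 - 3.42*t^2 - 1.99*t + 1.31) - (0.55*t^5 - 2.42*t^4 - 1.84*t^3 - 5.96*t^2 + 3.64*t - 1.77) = 2.21*t^5 + 4.08*t^4 + 0.24*t^3 + 2.54*t^2 - 5.63*t + 3.08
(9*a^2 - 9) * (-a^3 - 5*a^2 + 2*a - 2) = -9*a^5 - 45*a^4 + 27*a^3 + 27*a^2 - 18*a + 18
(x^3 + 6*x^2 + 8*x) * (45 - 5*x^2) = -5*x^5 - 30*x^4 + 5*x^3 + 270*x^2 + 360*x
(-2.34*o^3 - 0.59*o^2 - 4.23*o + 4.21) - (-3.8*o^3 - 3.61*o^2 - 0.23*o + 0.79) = 1.46*o^3 + 3.02*o^2 - 4.0*o + 3.42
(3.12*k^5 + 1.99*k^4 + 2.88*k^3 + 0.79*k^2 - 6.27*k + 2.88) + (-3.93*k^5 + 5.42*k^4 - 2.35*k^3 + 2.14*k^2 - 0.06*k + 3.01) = -0.81*k^5 + 7.41*k^4 + 0.53*k^3 + 2.93*k^2 - 6.33*k + 5.89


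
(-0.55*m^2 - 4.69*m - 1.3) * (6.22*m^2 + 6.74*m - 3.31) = -3.421*m^4 - 32.8788*m^3 - 37.8761*m^2 + 6.7619*m + 4.303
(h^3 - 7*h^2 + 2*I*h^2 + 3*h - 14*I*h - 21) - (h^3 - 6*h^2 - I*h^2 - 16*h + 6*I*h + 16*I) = -h^2 + 3*I*h^2 + 19*h - 20*I*h - 21 - 16*I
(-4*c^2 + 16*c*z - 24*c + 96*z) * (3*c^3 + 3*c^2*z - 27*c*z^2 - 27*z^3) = -12*c^5 + 36*c^4*z - 72*c^4 + 156*c^3*z^2 + 216*c^3*z - 324*c^2*z^3 + 936*c^2*z^2 - 432*c*z^4 - 1944*c*z^3 - 2592*z^4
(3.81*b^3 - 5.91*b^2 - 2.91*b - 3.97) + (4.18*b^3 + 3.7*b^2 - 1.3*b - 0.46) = 7.99*b^3 - 2.21*b^2 - 4.21*b - 4.43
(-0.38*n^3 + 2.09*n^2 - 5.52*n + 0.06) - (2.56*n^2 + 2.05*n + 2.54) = -0.38*n^3 - 0.47*n^2 - 7.57*n - 2.48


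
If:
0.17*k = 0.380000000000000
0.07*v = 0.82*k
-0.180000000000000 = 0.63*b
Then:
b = -0.29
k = 2.24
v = 26.18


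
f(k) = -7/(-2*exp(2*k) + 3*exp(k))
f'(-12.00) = 379761.18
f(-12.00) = -379762.74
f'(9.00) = 0.00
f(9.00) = 0.00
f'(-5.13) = 394.37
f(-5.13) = -395.93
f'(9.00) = -0.00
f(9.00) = 0.00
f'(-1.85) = 14.64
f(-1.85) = -16.58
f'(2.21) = -0.11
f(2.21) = 0.05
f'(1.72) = -0.36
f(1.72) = 0.15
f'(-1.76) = 13.33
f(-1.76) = -15.32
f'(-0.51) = 2.15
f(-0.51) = -6.48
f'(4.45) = -0.00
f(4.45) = 0.00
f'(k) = -7*(4*exp(2*k) - 3*exp(k))/(-2*exp(2*k) + 3*exp(k))^2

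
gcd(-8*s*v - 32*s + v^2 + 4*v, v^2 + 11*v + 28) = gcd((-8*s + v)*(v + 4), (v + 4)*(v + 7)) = v + 4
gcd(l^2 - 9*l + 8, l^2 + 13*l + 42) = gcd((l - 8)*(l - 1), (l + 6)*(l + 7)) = 1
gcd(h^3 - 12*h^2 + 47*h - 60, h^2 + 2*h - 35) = h - 5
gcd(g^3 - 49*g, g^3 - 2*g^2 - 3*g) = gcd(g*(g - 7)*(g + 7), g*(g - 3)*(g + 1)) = g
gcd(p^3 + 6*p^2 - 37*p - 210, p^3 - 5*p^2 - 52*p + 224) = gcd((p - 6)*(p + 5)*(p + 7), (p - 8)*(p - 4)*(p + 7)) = p + 7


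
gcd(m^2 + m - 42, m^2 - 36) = m - 6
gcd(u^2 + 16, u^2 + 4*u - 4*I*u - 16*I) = u - 4*I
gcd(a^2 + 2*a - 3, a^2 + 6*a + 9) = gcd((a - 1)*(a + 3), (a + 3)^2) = a + 3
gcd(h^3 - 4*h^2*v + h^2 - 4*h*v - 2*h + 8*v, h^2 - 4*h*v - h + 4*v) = -h^2 + 4*h*v + h - 4*v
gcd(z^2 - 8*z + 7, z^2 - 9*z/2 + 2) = 1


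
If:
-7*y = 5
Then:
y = -5/7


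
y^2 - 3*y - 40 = (y - 8)*(y + 5)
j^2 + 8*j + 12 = (j + 2)*(j + 6)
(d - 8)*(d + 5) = d^2 - 3*d - 40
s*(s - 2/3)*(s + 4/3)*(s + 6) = s^4 + 20*s^3/3 + 28*s^2/9 - 16*s/3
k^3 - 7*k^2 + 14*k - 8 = (k - 4)*(k - 2)*(k - 1)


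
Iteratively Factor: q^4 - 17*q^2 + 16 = (q + 1)*(q^3 - q^2 - 16*q + 16) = (q + 1)*(q + 4)*(q^2 - 5*q + 4) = (q - 1)*(q + 1)*(q + 4)*(q - 4)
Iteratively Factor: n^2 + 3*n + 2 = (n + 1)*(n + 2)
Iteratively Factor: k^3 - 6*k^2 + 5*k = (k - 1)*(k^2 - 5*k) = k*(k - 1)*(k - 5)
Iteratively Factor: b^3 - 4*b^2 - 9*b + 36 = (b - 4)*(b^2 - 9) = (b - 4)*(b + 3)*(b - 3)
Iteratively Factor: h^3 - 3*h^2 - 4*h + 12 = (h + 2)*(h^2 - 5*h + 6) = (h - 3)*(h + 2)*(h - 2)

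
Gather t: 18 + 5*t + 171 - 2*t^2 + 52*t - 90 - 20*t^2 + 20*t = -22*t^2 + 77*t + 99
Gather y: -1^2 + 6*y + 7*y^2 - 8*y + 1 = 7*y^2 - 2*y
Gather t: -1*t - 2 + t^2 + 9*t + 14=t^2 + 8*t + 12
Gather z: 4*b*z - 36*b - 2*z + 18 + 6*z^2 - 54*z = -36*b + 6*z^2 + z*(4*b - 56) + 18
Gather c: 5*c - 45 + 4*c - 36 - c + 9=8*c - 72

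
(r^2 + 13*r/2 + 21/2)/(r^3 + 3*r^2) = (r + 7/2)/r^2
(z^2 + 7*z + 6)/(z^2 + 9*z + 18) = (z + 1)/(z + 3)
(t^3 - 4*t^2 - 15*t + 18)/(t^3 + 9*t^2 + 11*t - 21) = (t - 6)/(t + 7)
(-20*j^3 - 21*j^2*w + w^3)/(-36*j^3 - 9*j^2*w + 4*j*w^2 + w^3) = (-5*j^2 - 4*j*w + w^2)/(-9*j^2 + w^2)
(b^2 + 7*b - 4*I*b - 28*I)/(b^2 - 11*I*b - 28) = (b + 7)/(b - 7*I)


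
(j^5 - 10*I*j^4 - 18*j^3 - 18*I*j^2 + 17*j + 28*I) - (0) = j^5 - 10*I*j^4 - 18*j^3 - 18*I*j^2 + 17*j + 28*I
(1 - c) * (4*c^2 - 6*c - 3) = -4*c^3 + 10*c^2 - 3*c - 3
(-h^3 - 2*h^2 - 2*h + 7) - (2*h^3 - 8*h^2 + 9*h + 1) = -3*h^3 + 6*h^2 - 11*h + 6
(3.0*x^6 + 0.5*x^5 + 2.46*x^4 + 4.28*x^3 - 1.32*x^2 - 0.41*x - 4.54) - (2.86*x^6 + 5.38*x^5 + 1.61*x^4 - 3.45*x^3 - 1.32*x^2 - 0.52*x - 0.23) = 0.14*x^6 - 4.88*x^5 + 0.85*x^4 + 7.73*x^3 + 0.11*x - 4.31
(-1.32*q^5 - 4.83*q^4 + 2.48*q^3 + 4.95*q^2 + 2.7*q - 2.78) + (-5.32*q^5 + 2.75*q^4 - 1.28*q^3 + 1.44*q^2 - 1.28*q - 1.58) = -6.64*q^5 - 2.08*q^4 + 1.2*q^3 + 6.39*q^2 + 1.42*q - 4.36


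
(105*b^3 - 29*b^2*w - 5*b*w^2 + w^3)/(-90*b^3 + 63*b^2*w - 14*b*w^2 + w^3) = (-35*b^2 - 2*b*w + w^2)/(30*b^2 - 11*b*w + w^2)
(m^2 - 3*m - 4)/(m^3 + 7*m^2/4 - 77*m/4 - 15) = 4*(m + 1)/(4*m^2 + 23*m + 15)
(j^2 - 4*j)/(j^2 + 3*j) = (j - 4)/(j + 3)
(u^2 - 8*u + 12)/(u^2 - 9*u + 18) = (u - 2)/(u - 3)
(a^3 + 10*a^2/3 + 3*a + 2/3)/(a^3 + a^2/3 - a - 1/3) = (a + 2)/(a - 1)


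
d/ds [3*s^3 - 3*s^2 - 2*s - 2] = 9*s^2 - 6*s - 2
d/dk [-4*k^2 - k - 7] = -8*k - 1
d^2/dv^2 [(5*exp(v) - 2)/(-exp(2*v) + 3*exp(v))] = (-5*exp(3*v) - 7*exp(2*v) - 18*exp(v) + 18)*exp(-v)/(exp(3*v) - 9*exp(2*v) + 27*exp(v) - 27)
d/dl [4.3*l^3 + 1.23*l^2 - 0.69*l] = 12.9*l^2 + 2.46*l - 0.69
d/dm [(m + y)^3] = 3*(m + y)^2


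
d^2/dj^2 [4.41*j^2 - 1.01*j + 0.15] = 8.82000000000000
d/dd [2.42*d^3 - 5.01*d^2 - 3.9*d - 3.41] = 7.26*d^2 - 10.02*d - 3.9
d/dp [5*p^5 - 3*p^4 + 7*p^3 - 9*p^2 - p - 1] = 25*p^4 - 12*p^3 + 21*p^2 - 18*p - 1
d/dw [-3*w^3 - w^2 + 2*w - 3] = -9*w^2 - 2*w + 2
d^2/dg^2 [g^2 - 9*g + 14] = 2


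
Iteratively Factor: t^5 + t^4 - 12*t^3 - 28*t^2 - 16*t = (t + 2)*(t^4 - t^3 - 10*t^2 - 8*t) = (t + 1)*(t + 2)*(t^3 - 2*t^2 - 8*t) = (t - 4)*(t + 1)*(t + 2)*(t^2 + 2*t) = t*(t - 4)*(t + 1)*(t + 2)*(t + 2)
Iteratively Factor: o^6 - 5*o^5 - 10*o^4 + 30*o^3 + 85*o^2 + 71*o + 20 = (o - 4)*(o^5 - o^4 - 14*o^3 - 26*o^2 - 19*o - 5) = (o - 4)*(o + 1)*(o^4 - 2*o^3 - 12*o^2 - 14*o - 5) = (o - 4)*(o + 1)^2*(o^3 - 3*o^2 - 9*o - 5) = (o - 4)*(o + 1)^3*(o^2 - 4*o - 5) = (o - 4)*(o + 1)^4*(o - 5)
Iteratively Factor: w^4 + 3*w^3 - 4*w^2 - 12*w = (w + 2)*(w^3 + w^2 - 6*w) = w*(w + 2)*(w^2 + w - 6) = w*(w + 2)*(w + 3)*(w - 2)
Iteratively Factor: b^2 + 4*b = (b)*(b + 4)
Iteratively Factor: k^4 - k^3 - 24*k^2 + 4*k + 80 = (k - 2)*(k^3 + k^2 - 22*k - 40) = (k - 2)*(k + 2)*(k^2 - k - 20) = (k - 5)*(k - 2)*(k + 2)*(k + 4)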